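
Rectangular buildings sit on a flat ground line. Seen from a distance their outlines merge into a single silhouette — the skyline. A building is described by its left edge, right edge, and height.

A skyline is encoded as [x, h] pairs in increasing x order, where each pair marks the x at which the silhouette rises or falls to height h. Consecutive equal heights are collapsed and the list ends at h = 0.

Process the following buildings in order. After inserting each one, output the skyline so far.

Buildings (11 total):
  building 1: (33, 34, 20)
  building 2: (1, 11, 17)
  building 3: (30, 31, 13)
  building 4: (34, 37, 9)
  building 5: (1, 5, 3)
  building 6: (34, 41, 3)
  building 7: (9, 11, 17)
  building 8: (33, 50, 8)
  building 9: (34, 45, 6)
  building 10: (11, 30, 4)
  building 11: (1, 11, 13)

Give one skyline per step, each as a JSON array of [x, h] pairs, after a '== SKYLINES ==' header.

== SKYLINES ==
[[33,20],[34,0]]
[[1,17],[11,0],[33,20],[34,0]]
[[1,17],[11,0],[30,13],[31,0],[33,20],[34,0]]
[[1,17],[11,0],[30,13],[31,0],[33,20],[34,9],[37,0]]
[[1,17],[11,0],[30,13],[31,0],[33,20],[34,9],[37,0]]
[[1,17],[11,0],[30,13],[31,0],[33,20],[34,9],[37,3],[41,0]]
[[1,17],[11,0],[30,13],[31,0],[33,20],[34,9],[37,3],[41,0]]
[[1,17],[11,0],[30,13],[31,0],[33,20],[34,9],[37,8],[50,0]]
[[1,17],[11,0],[30,13],[31,0],[33,20],[34,9],[37,8],[50,0]]
[[1,17],[11,4],[30,13],[31,0],[33,20],[34,9],[37,8],[50,0]]
[[1,17],[11,4],[30,13],[31,0],[33,20],[34,9],[37,8],[50,0]]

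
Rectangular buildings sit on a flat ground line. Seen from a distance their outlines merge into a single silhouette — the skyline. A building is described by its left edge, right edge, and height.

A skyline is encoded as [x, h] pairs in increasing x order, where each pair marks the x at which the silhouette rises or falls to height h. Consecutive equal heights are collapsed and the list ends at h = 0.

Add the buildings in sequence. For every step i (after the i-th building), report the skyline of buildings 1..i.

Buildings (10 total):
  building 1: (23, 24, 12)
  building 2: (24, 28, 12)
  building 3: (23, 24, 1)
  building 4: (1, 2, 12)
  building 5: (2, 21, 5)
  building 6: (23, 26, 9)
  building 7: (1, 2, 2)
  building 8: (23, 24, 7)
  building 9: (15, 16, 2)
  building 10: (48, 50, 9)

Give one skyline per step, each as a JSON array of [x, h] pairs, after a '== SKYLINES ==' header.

== SKYLINES ==
[[23,12],[24,0]]
[[23,12],[28,0]]
[[23,12],[28,0]]
[[1,12],[2,0],[23,12],[28,0]]
[[1,12],[2,5],[21,0],[23,12],[28,0]]
[[1,12],[2,5],[21,0],[23,12],[28,0]]
[[1,12],[2,5],[21,0],[23,12],[28,0]]
[[1,12],[2,5],[21,0],[23,12],[28,0]]
[[1,12],[2,5],[21,0],[23,12],[28,0]]
[[1,12],[2,5],[21,0],[23,12],[28,0],[48,9],[50,0]]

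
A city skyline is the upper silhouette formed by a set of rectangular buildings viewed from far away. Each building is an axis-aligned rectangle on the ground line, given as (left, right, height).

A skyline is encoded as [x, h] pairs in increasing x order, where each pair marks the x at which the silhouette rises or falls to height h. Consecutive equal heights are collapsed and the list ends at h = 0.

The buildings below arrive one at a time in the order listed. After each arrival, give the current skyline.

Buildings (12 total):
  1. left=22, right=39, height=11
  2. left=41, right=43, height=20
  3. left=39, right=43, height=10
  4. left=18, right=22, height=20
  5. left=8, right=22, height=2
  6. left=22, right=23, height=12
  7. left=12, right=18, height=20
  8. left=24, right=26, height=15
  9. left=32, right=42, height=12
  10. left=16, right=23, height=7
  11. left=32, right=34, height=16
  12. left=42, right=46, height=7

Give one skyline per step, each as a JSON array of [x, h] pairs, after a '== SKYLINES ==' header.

== SKYLINES ==
[[22,11],[39,0]]
[[22,11],[39,0],[41,20],[43,0]]
[[22,11],[39,10],[41,20],[43,0]]
[[18,20],[22,11],[39,10],[41,20],[43,0]]
[[8,2],[18,20],[22,11],[39,10],[41,20],[43,0]]
[[8,2],[18,20],[22,12],[23,11],[39,10],[41,20],[43,0]]
[[8,2],[12,20],[22,12],[23,11],[39,10],[41,20],[43,0]]
[[8,2],[12,20],[22,12],[23,11],[24,15],[26,11],[39,10],[41,20],[43,0]]
[[8,2],[12,20],[22,12],[23,11],[24,15],[26,11],[32,12],[41,20],[43,0]]
[[8,2],[12,20],[22,12],[23,11],[24,15],[26,11],[32,12],[41,20],[43,0]]
[[8,2],[12,20],[22,12],[23,11],[24,15],[26,11],[32,16],[34,12],[41,20],[43,0]]
[[8,2],[12,20],[22,12],[23,11],[24,15],[26,11],[32,16],[34,12],[41,20],[43,7],[46,0]]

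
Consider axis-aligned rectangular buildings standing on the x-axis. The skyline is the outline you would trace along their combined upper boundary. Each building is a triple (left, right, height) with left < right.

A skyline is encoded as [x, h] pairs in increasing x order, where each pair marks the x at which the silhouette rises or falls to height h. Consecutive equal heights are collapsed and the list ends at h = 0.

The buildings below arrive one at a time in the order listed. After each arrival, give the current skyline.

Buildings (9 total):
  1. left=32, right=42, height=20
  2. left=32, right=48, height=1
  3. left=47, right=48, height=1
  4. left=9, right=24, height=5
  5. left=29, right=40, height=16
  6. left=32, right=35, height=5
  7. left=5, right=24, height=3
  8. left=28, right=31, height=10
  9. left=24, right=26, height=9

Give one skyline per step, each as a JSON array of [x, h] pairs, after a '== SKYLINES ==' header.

== SKYLINES ==
[[32,20],[42,0]]
[[32,20],[42,1],[48,0]]
[[32,20],[42,1],[48,0]]
[[9,5],[24,0],[32,20],[42,1],[48,0]]
[[9,5],[24,0],[29,16],[32,20],[42,1],[48,0]]
[[9,5],[24,0],[29,16],[32,20],[42,1],[48,0]]
[[5,3],[9,5],[24,0],[29,16],[32,20],[42,1],[48,0]]
[[5,3],[9,5],[24,0],[28,10],[29,16],[32,20],[42,1],[48,0]]
[[5,3],[9,5],[24,9],[26,0],[28,10],[29,16],[32,20],[42,1],[48,0]]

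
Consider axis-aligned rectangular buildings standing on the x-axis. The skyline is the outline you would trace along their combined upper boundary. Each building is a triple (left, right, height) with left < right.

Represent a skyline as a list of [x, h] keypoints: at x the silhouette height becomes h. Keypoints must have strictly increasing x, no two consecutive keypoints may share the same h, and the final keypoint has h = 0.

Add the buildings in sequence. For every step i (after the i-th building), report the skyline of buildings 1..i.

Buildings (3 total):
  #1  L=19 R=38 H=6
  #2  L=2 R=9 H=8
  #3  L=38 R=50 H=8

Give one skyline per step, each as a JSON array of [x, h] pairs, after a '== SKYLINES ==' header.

== SKYLINES ==
[[19,6],[38,0]]
[[2,8],[9,0],[19,6],[38,0]]
[[2,8],[9,0],[19,6],[38,8],[50,0]]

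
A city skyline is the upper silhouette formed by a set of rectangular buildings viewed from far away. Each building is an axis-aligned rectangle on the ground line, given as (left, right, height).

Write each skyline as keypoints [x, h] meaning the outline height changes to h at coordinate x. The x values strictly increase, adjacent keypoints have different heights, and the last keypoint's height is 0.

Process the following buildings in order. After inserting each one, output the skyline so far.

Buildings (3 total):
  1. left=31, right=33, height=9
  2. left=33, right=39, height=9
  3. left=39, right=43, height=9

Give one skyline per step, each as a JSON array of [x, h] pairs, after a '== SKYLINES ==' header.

== SKYLINES ==
[[31,9],[33,0]]
[[31,9],[39,0]]
[[31,9],[43,0]]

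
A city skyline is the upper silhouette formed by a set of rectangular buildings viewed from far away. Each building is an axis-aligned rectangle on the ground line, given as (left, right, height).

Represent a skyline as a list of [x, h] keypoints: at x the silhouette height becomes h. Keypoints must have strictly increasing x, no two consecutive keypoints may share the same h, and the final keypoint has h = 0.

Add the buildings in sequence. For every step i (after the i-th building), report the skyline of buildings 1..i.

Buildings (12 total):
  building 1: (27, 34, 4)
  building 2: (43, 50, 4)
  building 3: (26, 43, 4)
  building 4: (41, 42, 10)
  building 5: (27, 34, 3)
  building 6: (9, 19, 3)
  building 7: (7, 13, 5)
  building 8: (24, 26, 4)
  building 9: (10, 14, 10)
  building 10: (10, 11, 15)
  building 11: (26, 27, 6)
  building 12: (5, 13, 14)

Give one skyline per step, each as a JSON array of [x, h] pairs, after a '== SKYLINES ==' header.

== SKYLINES ==
[[27,4],[34,0]]
[[27,4],[34,0],[43,4],[50,0]]
[[26,4],[50,0]]
[[26,4],[41,10],[42,4],[50,0]]
[[26,4],[41,10],[42,4],[50,0]]
[[9,3],[19,0],[26,4],[41,10],[42,4],[50,0]]
[[7,5],[13,3],[19,0],[26,4],[41,10],[42,4],[50,0]]
[[7,5],[13,3],[19,0],[24,4],[41,10],[42,4],[50,0]]
[[7,5],[10,10],[14,3],[19,0],[24,4],[41,10],[42,4],[50,0]]
[[7,5],[10,15],[11,10],[14,3],[19,0],[24,4],[41,10],[42,4],[50,0]]
[[7,5],[10,15],[11,10],[14,3],[19,0],[24,4],[26,6],[27,4],[41,10],[42,4],[50,0]]
[[5,14],[10,15],[11,14],[13,10],[14,3],[19,0],[24,4],[26,6],[27,4],[41,10],[42,4],[50,0]]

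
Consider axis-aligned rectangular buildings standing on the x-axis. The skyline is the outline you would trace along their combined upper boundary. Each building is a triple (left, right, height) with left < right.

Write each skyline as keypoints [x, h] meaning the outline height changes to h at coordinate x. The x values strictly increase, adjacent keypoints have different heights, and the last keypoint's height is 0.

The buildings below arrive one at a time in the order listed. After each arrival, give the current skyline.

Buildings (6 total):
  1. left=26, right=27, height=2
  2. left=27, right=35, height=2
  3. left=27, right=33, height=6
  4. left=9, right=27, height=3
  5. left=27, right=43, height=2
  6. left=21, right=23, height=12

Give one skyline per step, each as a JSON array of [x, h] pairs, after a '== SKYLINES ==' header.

== SKYLINES ==
[[26,2],[27,0]]
[[26,2],[35,0]]
[[26,2],[27,6],[33,2],[35,0]]
[[9,3],[27,6],[33,2],[35,0]]
[[9,3],[27,6],[33,2],[43,0]]
[[9,3],[21,12],[23,3],[27,6],[33,2],[43,0]]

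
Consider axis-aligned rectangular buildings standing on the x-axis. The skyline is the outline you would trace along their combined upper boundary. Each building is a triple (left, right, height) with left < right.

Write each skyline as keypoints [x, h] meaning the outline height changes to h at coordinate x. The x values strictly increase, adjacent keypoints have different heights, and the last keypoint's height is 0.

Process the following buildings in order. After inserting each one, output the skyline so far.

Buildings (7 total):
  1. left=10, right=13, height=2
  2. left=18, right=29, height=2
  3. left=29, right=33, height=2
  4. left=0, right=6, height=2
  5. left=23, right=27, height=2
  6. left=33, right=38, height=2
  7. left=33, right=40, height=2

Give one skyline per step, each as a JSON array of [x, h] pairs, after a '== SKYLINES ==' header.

== SKYLINES ==
[[10,2],[13,0]]
[[10,2],[13,0],[18,2],[29,0]]
[[10,2],[13,0],[18,2],[33,0]]
[[0,2],[6,0],[10,2],[13,0],[18,2],[33,0]]
[[0,2],[6,0],[10,2],[13,0],[18,2],[33,0]]
[[0,2],[6,0],[10,2],[13,0],[18,2],[38,0]]
[[0,2],[6,0],[10,2],[13,0],[18,2],[40,0]]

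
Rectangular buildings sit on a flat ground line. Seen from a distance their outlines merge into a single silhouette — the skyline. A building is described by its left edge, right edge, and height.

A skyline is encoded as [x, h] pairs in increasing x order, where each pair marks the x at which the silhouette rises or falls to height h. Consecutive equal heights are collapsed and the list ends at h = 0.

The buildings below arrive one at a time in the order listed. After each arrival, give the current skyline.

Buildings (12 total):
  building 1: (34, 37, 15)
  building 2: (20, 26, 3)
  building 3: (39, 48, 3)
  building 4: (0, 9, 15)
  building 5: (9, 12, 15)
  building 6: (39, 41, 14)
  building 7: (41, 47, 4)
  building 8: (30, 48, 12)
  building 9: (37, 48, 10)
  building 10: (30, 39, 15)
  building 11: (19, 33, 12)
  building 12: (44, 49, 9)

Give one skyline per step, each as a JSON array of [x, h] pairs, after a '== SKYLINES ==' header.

== SKYLINES ==
[[34,15],[37,0]]
[[20,3],[26,0],[34,15],[37,0]]
[[20,3],[26,0],[34,15],[37,0],[39,3],[48,0]]
[[0,15],[9,0],[20,3],[26,0],[34,15],[37,0],[39,3],[48,0]]
[[0,15],[12,0],[20,3],[26,0],[34,15],[37,0],[39,3],[48,0]]
[[0,15],[12,0],[20,3],[26,0],[34,15],[37,0],[39,14],[41,3],[48,0]]
[[0,15],[12,0],[20,3],[26,0],[34,15],[37,0],[39,14],[41,4],[47,3],[48,0]]
[[0,15],[12,0],[20,3],[26,0],[30,12],[34,15],[37,12],[39,14],[41,12],[48,0]]
[[0,15],[12,0],[20,3],[26,0],[30,12],[34,15],[37,12],[39,14],[41,12],[48,0]]
[[0,15],[12,0],[20,3],[26,0],[30,15],[39,14],[41,12],[48,0]]
[[0,15],[12,0],[19,12],[30,15],[39,14],[41,12],[48,0]]
[[0,15],[12,0],[19,12],[30,15],[39,14],[41,12],[48,9],[49,0]]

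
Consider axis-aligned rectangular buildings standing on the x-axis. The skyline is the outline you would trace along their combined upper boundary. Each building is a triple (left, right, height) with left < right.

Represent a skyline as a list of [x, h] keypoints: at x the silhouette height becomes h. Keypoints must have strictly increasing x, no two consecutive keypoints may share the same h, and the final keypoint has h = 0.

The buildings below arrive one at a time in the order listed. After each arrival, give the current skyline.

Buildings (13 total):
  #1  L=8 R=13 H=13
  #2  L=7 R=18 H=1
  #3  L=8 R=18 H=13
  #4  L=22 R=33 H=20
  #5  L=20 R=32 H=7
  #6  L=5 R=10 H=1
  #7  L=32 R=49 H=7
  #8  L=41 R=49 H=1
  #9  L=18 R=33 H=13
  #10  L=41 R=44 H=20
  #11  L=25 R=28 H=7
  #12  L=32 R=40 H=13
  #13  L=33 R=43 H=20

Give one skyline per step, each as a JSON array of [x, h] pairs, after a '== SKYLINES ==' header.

== SKYLINES ==
[[8,13],[13,0]]
[[7,1],[8,13],[13,1],[18,0]]
[[7,1],[8,13],[18,0]]
[[7,1],[8,13],[18,0],[22,20],[33,0]]
[[7,1],[8,13],[18,0],[20,7],[22,20],[33,0]]
[[5,1],[8,13],[18,0],[20,7],[22,20],[33,0]]
[[5,1],[8,13],[18,0],[20,7],[22,20],[33,7],[49,0]]
[[5,1],[8,13],[18,0],[20,7],[22,20],[33,7],[49,0]]
[[5,1],[8,13],[22,20],[33,7],[49,0]]
[[5,1],[8,13],[22,20],[33,7],[41,20],[44,7],[49,0]]
[[5,1],[8,13],[22,20],[33,7],[41,20],[44,7],[49,0]]
[[5,1],[8,13],[22,20],[33,13],[40,7],[41,20],[44,7],[49,0]]
[[5,1],[8,13],[22,20],[44,7],[49,0]]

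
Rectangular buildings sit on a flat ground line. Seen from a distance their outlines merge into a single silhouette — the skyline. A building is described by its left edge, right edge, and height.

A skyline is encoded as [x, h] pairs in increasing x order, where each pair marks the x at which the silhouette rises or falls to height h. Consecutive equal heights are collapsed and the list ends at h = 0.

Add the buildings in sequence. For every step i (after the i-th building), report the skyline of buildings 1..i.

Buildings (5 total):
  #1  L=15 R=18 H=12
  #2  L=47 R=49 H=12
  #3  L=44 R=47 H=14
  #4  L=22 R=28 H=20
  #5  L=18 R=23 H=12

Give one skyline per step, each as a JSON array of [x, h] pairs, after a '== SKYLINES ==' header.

== SKYLINES ==
[[15,12],[18,0]]
[[15,12],[18,0],[47,12],[49,0]]
[[15,12],[18,0],[44,14],[47,12],[49,0]]
[[15,12],[18,0],[22,20],[28,0],[44,14],[47,12],[49,0]]
[[15,12],[22,20],[28,0],[44,14],[47,12],[49,0]]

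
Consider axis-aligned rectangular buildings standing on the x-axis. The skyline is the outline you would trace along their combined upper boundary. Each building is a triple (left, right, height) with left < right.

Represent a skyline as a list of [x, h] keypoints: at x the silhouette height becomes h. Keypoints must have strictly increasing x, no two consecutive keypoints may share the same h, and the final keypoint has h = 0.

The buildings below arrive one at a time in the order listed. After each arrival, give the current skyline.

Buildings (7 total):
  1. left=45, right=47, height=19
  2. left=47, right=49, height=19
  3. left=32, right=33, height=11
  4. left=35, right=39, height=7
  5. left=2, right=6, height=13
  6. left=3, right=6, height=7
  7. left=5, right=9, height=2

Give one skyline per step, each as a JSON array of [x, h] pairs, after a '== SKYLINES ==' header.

== SKYLINES ==
[[45,19],[47,0]]
[[45,19],[49,0]]
[[32,11],[33,0],[45,19],[49,0]]
[[32,11],[33,0],[35,7],[39,0],[45,19],[49,0]]
[[2,13],[6,0],[32,11],[33,0],[35,7],[39,0],[45,19],[49,0]]
[[2,13],[6,0],[32,11],[33,0],[35,7],[39,0],[45,19],[49,0]]
[[2,13],[6,2],[9,0],[32,11],[33,0],[35,7],[39,0],[45,19],[49,0]]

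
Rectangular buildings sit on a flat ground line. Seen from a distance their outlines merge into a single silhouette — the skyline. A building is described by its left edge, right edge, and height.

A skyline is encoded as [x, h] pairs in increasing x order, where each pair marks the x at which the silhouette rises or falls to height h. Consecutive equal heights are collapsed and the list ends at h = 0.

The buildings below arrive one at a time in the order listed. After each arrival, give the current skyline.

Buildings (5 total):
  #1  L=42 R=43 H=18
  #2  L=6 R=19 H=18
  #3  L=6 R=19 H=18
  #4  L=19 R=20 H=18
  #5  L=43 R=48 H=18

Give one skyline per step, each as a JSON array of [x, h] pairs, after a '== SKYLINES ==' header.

== SKYLINES ==
[[42,18],[43,0]]
[[6,18],[19,0],[42,18],[43,0]]
[[6,18],[19,0],[42,18],[43,0]]
[[6,18],[20,0],[42,18],[43,0]]
[[6,18],[20,0],[42,18],[48,0]]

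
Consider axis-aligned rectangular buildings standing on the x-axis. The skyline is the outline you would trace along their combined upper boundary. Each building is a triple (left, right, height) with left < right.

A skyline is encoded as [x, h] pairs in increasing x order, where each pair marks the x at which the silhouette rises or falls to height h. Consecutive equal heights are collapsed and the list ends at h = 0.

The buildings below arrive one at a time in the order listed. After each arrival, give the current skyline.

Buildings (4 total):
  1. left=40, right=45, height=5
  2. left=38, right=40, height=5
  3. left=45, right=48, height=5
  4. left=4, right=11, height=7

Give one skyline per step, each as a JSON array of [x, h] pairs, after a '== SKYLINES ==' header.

== SKYLINES ==
[[40,5],[45,0]]
[[38,5],[45,0]]
[[38,5],[48,0]]
[[4,7],[11,0],[38,5],[48,0]]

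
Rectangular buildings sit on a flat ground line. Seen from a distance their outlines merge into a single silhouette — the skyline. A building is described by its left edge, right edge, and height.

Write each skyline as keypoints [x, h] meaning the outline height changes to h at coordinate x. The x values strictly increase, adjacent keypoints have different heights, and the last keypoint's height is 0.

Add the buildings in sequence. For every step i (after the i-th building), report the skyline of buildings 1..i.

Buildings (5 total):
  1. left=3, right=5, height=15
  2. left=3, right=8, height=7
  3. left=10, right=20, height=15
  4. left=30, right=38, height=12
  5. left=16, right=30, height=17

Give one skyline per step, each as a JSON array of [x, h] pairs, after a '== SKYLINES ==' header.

== SKYLINES ==
[[3,15],[5,0]]
[[3,15],[5,7],[8,0]]
[[3,15],[5,7],[8,0],[10,15],[20,0]]
[[3,15],[5,7],[8,0],[10,15],[20,0],[30,12],[38,0]]
[[3,15],[5,7],[8,0],[10,15],[16,17],[30,12],[38,0]]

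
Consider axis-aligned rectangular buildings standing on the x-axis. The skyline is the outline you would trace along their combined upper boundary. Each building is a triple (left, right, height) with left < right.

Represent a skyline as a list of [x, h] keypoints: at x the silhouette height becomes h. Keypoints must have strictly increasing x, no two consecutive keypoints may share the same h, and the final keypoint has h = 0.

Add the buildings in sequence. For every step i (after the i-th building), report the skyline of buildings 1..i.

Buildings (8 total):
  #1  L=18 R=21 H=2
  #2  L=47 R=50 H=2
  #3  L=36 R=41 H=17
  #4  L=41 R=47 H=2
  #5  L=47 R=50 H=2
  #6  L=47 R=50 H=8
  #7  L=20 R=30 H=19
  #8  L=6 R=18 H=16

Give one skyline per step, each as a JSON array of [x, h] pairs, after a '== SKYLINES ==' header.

== SKYLINES ==
[[18,2],[21,0]]
[[18,2],[21,0],[47,2],[50,0]]
[[18,2],[21,0],[36,17],[41,0],[47,2],[50,0]]
[[18,2],[21,0],[36,17],[41,2],[50,0]]
[[18,2],[21,0],[36,17],[41,2],[50,0]]
[[18,2],[21,0],[36,17],[41,2],[47,8],[50,0]]
[[18,2],[20,19],[30,0],[36,17],[41,2],[47,8],[50,0]]
[[6,16],[18,2],[20,19],[30,0],[36,17],[41,2],[47,8],[50,0]]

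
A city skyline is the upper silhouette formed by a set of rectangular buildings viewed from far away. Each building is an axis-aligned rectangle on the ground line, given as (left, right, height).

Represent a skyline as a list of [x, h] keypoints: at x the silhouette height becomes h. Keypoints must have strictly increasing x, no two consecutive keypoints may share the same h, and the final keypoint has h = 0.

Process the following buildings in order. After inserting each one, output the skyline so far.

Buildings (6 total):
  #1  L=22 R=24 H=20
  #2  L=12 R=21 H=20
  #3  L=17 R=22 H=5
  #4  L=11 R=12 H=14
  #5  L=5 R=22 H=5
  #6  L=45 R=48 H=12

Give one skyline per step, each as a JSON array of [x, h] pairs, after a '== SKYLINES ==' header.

== SKYLINES ==
[[22,20],[24,0]]
[[12,20],[21,0],[22,20],[24,0]]
[[12,20],[21,5],[22,20],[24,0]]
[[11,14],[12,20],[21,5],[22,20],[24,0]]
[[5,5],[11,14],[12,20],[21,5],[22,20],[24,0]]
[[5,5],[11,14],[12,20],[21,5],[22,20],[24,0],[45,12],[48,0]]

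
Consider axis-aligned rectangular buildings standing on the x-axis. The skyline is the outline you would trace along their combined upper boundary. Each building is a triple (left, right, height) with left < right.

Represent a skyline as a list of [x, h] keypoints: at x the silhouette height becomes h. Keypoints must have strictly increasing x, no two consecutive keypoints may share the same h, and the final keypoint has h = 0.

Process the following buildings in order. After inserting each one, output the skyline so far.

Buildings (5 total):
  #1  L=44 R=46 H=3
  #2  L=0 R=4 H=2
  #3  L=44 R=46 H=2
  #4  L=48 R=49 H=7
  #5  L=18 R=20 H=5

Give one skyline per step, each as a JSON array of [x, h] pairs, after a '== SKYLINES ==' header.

== SKYLINES ==
[[44,3],[46,0]]
[[0,2],[4,0],[44,3],[46,0]]
[[0,2],[4,0],[44,3],[46,0]]
[[0,2],[4,0],[44,3],[46,0],[48,7],[49,0]]
[[0,2],[4,0],[18,5],[20,0],[44,3],[46,0],[48,7],[49,0]]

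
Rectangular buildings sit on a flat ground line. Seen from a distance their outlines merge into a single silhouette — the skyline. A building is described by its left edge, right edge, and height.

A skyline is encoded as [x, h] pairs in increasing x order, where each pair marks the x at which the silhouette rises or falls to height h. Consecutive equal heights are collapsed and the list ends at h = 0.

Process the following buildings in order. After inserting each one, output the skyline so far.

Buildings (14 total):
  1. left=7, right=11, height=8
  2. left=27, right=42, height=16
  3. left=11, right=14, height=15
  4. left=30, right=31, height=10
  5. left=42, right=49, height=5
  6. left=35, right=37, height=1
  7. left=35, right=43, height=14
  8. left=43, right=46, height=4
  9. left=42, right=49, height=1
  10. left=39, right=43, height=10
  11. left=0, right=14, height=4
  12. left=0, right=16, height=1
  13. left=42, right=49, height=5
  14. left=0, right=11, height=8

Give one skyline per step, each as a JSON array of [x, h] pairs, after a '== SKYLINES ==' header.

== SKYLINES ==
[[7,8],[11,0]]
[[7,8],[11,0],[27,16],[42,0]]
[[7,8],[11,15],[14,0],[27,16],[42,0]]
[[7,8],[11,15],[14,0],[27,16],[42,0]]
[[7,8],[11,15],[14,0],[27,16],[42,5],[49,0]]
[[7,8],[11,15],[14,0],[27,16],[42,5],[49,0]]
[[7,8],[11,15],[14,0],[27,16],[42,14],[43,5],[49,0]]
[[7,8],[11,15],[14,0],[27,16],[42,14],[43,5],[49,0]]
[[7,8],[11,15],[14,0],[27,16],[42,14],[43,5],[49,0]]
[[7,8],[11,15],[14,0],[27,16],[42,14],[43,5],[49,0]]
[[0,4],[7,8],[11,15],[14,0],[27,16],[42,14],[43,5],[49,0]]
[[0,4],[7,8],[11,15],[14,1],[16,0],[27,16],[42,14],[43,5],[49,0]]
[[0,4],[7,8],[11,15],[14,1],[16,0],[27,16],[42,14],[43,5],[49,0]]
[[0,8],[11,15],[14,1],[16,0],[27,16],[42,14],[43,5],[49,0]]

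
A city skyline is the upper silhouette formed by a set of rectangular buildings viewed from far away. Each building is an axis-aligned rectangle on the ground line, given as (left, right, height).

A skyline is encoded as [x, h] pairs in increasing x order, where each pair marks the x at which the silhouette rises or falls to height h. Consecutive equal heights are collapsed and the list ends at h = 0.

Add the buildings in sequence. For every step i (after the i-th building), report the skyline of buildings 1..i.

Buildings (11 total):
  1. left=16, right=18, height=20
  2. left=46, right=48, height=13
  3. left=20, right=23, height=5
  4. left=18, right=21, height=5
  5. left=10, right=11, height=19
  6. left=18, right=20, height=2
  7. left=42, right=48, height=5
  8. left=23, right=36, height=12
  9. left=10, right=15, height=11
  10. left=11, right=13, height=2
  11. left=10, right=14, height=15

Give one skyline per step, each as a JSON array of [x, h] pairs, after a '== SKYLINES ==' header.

== SKYLINES ==
[[16,20],[18,0]]
[[16,20],[18,0],[46,13],[48,0]]
[[16,20],[18,0],[20,5],[23,0],[46,13],[48,0]]
[[16,20],[18,5],[23,0],[46,13],[48,0]]
[[10,19],[11,0],[16,20],[18,5],[23,0],[46,13],[48,0]]
[[10,19],[11,0],[16,20],[18,5],[23,0],[46,13],[48,0]]
[[10,19],[11,0],[16,20],[18,5],[23,0],[42,5],[46,13],[48,0]]
[[10,19],[11,0],[16,20],[18,5],[23,12],[36,0],[42,5],[46,13],[48,0]]
[[10,19],[11,11],[15,0],[16,20],[18,5],[23,12],[36,0],[42,5],[46,13],[48,0]]
[[10,19],[11,11],[15,0],[16,20],[18,5],[23,12],[36,0],[42,5],[46,13],[48,0]]
[[10,19],[11,15],[14,11],[15,0],[16,20],[18,5],[23,12],[36,0],[42,5],[46,13],[48,0]]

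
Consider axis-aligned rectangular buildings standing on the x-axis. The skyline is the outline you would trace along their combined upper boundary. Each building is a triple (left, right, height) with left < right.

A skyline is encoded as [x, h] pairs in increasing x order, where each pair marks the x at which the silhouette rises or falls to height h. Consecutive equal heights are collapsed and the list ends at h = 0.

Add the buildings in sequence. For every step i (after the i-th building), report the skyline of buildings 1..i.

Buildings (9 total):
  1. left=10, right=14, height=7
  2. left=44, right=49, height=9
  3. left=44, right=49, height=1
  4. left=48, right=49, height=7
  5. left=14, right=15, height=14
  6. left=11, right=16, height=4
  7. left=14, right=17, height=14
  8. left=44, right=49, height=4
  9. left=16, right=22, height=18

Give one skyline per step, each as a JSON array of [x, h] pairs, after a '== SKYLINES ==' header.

== SKYLINES ==
[[10,7],[14,0]]
[[10,7],[14,0],[44,9],[49,0]]
[[10,7],[14,0],[44,9],[49,0]]
[[10,7],[14,0],[44,9],[49,0]]
[[10,7],[14,14],[15,0],[44,9],[49,0]]
[[10,7],[14,14],[15,4],[16,0],[44,9],[49,0]]
[[10,7],[14,14],[17,0],[44,9],[49,0]]
[[10,7],[14,14],[17,0],[44,9],[49,0]]
[[10,7],[14,14],[16,18],[22,0],[44,9],[49,0]]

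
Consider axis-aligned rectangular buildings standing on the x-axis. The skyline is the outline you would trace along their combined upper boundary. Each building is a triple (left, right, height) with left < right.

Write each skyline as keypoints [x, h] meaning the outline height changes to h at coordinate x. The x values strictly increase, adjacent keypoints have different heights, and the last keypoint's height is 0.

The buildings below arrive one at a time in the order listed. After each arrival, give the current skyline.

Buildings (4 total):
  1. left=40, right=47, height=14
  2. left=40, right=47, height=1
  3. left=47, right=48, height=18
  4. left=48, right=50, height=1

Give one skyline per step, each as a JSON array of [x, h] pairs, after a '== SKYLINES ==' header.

== SKYLINES ==
[[40,14],[47,0]]
[[40,14],[47,0]]
[[40,14],[47,18],[48,0]]
[[40,14],[47,18],[48,1],[50,0]]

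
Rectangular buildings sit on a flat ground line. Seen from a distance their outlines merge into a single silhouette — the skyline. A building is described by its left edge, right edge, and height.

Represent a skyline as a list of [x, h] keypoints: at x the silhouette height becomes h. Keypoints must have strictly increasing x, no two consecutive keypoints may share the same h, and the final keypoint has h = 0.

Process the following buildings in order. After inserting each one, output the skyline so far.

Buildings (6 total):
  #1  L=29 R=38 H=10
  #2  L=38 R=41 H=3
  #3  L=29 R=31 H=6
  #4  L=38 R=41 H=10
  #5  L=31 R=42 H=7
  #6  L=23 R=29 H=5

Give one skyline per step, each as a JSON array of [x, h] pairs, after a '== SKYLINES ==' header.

== SKYLINES ==
[[29,10],[38,0]]
[[29,10],[38,3],[41,0]]
[[29,10],[38,3],[41,0]]
[[29,10],[41,0]]
[[29,10],[41,7],[42,0]]
[[23,5],[29,10],[41,7],[42,0]]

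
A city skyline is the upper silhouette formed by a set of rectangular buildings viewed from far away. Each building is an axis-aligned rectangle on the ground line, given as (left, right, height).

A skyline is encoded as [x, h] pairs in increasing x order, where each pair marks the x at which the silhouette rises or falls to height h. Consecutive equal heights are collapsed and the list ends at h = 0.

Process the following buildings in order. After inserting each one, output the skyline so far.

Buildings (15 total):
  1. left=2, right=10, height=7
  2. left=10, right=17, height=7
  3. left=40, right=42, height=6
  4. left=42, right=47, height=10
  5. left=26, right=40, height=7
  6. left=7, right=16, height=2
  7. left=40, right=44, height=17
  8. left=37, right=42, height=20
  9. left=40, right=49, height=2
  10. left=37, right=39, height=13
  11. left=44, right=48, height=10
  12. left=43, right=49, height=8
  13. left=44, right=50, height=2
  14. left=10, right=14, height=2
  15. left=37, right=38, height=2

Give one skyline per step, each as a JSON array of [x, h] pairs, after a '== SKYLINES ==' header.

== SKYLINES ==
[[2,7],[10,0]]
[[2,7],[17,0]]
[[2,7],[17,0],[40,6],[42,0]]
[[2,7],[17,0],[40,6],[42,10],[47,0]]
[[2,7],[17,0],[26,7],[40,6],[42,10],[47,0]]
[[2,7],[17,0],[26,7],[40,6],[42,10],[47,0]]
[[2,7],[17,0],[26,7],[40,17],[44,10],[47,0]]
[[2,7],[17,0],[26,7],[37,20],[42,17],[44,10],[47,0]]
[[2,7],[17,0],[26,7],[37,20],[42,17],[44,10],[47,2],[49,0]]
[[2,7],[17,0],[26,7],[37,20],[42,17],[44,10],[47,2],[49,0]]
[[2,7],[17,0],[26,7],[37,20],[42,17],[44,10],[48,2],[49,0]]
[[2,7],[17,0],[26,7],[37,20],[42,17],[44,10],[48,8],[49,0]]
[[2,7],[17,0],[26,7],[37,20],[42,17],[44,10],[48,8],[49,2],[50,0]]
[[2,7],[17,0],[26,7],[37,20],[42,17],[44,10],[48,8],[49,2],[50,0]]
[[2,7],[17,0],[26,7],[37,20],[42,17],[44,10],[48,8],[49,2],[50,0]]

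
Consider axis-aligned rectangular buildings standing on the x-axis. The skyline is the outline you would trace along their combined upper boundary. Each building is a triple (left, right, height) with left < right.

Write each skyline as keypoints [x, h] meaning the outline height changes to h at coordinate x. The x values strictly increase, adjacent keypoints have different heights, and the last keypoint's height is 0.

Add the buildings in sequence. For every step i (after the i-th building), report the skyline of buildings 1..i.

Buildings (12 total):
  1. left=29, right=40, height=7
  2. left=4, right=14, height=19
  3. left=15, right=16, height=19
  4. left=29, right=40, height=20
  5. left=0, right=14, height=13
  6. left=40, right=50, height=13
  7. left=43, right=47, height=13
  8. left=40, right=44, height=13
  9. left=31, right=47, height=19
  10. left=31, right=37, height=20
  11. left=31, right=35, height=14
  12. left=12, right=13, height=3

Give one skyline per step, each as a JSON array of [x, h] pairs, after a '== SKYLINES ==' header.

== SKYLINES ==
[[29,7],[40,0]]
[[4,19],[14,0],[29,7],[40,0]]
[[4,19],[14,0],[15,19],[16,0],[29,7],[40,0]]
[[4,19],[14,0],[15,19],[16,0],[29,20],[40,0]]
[[0,13],[4,19],[14,0],[15,19],[16,0],[29,20],[40,0]]
[[0,13],[4,19],[14,0],[15,19],[16,0],[29,20],[40,13],[50,0]]
[[0,13],[4,19],[14,0],[15,19],[16,0],[29,20],[40,13],[50,0]]
[[0,13],[4,19],[14,0],[15,19],[16,0],[29,20],[40,13],[50,0]]
[[0,13],[4,19],[14,0],[15,19],[16,0],[29,20],[40,19],[47,13],[50,0]]
[[0,13],[4,19],[14,0],[15,19],[16,0],[29,20],[40,19],[47,13],[50,0]]
[[0,13],[4,19],[14,0],[15,19],[16,0],[29,20],[40,19],[47,13],[50,0]]
[[0,13],[4,19],[14,0],[15,19],[16,0],[29,20],[40,19],[47,13],[50,0]]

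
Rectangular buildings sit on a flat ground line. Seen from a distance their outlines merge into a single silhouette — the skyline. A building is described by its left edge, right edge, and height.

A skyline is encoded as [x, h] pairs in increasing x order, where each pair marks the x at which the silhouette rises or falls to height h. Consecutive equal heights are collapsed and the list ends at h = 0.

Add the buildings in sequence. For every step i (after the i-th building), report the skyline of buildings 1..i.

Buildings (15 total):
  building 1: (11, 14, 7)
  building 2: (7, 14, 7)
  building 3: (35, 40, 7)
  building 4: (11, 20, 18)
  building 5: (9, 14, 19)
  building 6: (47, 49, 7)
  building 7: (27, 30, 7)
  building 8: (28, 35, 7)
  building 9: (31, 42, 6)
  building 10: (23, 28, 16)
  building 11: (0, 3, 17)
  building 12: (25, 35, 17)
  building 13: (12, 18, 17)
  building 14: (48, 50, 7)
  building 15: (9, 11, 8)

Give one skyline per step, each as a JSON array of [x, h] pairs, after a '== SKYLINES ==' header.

== SKYLINES ==
[[11,7],[14,0]]
[[7,7],[14,0]]
[[7,7],[14,0],[35,7],[40,0]]
[[7,7],[11,18],[20,0],[35,7],[40,0]]
[[7,7],[9,19],[14,18],[20,0],[35,7],[40,0]]
[[7,7],[9,19],[14,18],[20,0],[35,7],[40,0],[47,7],[49,0]]
[[7,7],[9,19],[14,18],[20,0],[27,7],[30,0],[35,7],[40,0],[47,7],[49,0]]
[[7,7],[9,19],[14,18],[20,0],[27,7],[40,0],[47,7],[49,0]]
[[7,7],[9,19],[14,18],[20,0],[27,7],[40,6],[42,0],[47,7],[49,0]]
[[7,7],[9,19],[14,18],[20,0],[23,16],[28,7],[40,6],[42,0],[47,7],[49,0]]
[[0,17],[3,0],[7,7],[9,19],[14,18],[20,0],[23,16],[28,7],[40,6],[42,0],[47,7],[49,0]]
[[0,17],[3,0],[7,7],[9,19],[14,18],[20,0],[23,16],[25,17],[35,7],[40,6],[42,0],[47,7],[49,0]]
[[0,17],[3,0],[7,7],[9,19],[14,18],[20,0],[23,16],[25,17],[35,7],[40,6],[42,0],[47,7],[49,0]]
[[0,17],[3,0],[7,7],[9,19],[14,18],[20,0],[23,16],[25,17],[35,7],[40,6],[42,0],[47,7],[50,0]]
[[0,17],[3,0],[7,7],[9,19],[14,18],[20,0],[23,16],[25,17],[35,7],[40,6],[42,0],[47,7],[50,0]]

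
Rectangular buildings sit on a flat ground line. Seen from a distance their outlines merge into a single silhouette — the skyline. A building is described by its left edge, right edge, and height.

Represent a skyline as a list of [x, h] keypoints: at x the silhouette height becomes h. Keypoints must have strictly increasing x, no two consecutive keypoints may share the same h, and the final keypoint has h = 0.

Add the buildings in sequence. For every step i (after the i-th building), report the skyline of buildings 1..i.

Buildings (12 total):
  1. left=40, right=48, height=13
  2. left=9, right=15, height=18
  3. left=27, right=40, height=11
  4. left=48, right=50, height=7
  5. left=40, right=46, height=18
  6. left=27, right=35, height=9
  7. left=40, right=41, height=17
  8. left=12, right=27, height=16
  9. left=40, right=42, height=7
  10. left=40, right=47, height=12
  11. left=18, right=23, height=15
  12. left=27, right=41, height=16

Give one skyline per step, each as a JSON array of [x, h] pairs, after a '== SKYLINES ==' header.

== SKYLINES ==
[[40,13],[48,0]]
[[9,18],[15,0],[40,13],[48,0]]
[[9,18],[15,0],[27,11],[40,13],[48,0]]
[[9,18],[15,0],[27,11],[40,13],[48,7],[50,0]]
[[9,18],[15,0],[27,11],[40,18],[46,13],[48,7],[50,0]]
[[9,18],[15,0],[27,11],[40,18],[46,13],[48,7],[50,0]]
[[9,18],[15,0],[27,11],[40,18],[46,13],[48,7],[50,0]]
[[9,18],[15,16],[27,11],[40,18],[46,13],[48,7],[50,0]]
[[9,18],[15,16],[27,11],[40,18],[46,13],[48,7],[50,0]]
[[9,18],[15,16],[27,11],[40,18],[46,13],[48,7],[50,0]]
[[9,18],[15,16],[27,11],[40,18],[46,13],[48,7],[50,0]]
[[9,18],[15,16],[40,18],[46,13],[48,7],[50,0]]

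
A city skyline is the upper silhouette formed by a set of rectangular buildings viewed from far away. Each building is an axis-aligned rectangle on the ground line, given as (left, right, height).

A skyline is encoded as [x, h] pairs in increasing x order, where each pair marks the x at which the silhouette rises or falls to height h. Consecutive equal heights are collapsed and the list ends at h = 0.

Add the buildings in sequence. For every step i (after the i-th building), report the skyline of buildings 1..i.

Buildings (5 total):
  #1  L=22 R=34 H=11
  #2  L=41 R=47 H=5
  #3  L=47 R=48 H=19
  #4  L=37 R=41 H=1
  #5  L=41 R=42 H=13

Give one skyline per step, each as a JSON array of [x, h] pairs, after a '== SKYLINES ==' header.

== SKYLINES ==
[[22,11],[34,0]]
[[22,11],[34,0],[41,5],[47,0]]
[[22,11],[34,0],[41,5],[47,19],[48,0]]
[[22,11],[34,0],[37,1],[41,5],[47,19],[48,0]]
[[22,11],[34,0],[37,1],[41,13],[42,5],[47,19],[48,0]]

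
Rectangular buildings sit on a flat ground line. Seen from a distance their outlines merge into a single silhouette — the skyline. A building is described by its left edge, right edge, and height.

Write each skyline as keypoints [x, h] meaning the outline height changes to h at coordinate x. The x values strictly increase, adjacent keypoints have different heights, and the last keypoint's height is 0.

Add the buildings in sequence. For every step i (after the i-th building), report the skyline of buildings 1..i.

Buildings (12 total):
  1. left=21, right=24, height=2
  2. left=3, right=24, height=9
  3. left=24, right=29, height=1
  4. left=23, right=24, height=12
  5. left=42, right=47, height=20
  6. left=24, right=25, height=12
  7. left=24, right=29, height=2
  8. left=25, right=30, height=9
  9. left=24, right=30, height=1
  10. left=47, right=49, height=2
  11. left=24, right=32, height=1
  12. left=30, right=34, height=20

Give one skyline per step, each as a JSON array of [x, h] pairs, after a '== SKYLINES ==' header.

== SKYLINES ==
[[21,2],[24,0]]
[[3,9],[24,0]]
[[3,9],[24,1],[29,0]]
[[3,9],[23,12],[24,1],[29,0]]
[[3,9],[23,12],[24,1],[29,0],[42,20],[47,0]]
[[3,9],[23,12],[25,1],[29,0],[42,20],[47,0]]
[[3,9],[23,12],[25,2],[29,0],[42,20],[47,0]]
[[3,9],[23,12],[25,9],[30,0],[42,20],[47,0]]
[[3,9],[23,12],[25,9],[30,0],[42,20],[47,0]]
[[3,9],[23,12],[25,9],[30,0],[42,20],[47,2],[49,0]]
[[3,9],[23,12],[25,9],[30,1],[32,0],[42,20],[47,2],[49,0]]
[[3,9],[23,12],[25,9],[30,20],[34,0],[42,20],[47,2],[49,0]]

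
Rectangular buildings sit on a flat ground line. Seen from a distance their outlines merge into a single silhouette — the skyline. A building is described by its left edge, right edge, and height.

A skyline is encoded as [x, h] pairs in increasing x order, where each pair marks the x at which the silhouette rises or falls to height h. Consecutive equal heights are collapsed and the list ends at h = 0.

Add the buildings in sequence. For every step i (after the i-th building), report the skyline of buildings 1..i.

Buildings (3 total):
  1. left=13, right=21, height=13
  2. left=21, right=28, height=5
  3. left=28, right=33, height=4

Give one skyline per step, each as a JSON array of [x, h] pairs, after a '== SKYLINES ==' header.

== SKYLINES ==
[[13,13],[21,0]]
[[13,13],[21,5],[28,0]]
[[13,13],[21,5],[28,4],[33,0]]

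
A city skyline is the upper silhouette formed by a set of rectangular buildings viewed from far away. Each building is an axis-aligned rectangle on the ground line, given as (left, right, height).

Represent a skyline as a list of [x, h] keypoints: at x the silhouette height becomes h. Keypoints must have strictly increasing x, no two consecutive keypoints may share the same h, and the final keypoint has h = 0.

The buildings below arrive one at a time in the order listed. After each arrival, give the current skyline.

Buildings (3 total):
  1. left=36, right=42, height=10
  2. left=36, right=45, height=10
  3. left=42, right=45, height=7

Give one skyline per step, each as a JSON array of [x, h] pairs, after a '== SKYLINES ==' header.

== SKYLINES ==
[[36,10],[42,0]]
[[36,10],[45,0]]
[[36,10],[45,0]]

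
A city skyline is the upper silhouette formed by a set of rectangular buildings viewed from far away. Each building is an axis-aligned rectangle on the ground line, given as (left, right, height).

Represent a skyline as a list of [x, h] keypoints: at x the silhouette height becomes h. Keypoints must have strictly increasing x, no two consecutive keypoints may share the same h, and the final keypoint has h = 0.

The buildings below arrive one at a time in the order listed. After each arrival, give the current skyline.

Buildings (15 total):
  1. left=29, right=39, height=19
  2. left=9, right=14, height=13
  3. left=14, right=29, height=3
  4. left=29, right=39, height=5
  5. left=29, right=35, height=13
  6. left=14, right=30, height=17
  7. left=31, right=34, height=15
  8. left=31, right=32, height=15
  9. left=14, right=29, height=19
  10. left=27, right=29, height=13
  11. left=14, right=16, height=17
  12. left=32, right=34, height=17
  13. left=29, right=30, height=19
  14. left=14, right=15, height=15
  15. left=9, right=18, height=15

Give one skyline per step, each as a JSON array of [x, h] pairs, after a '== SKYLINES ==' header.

== SKYLINES ==
[[29,19],[39,0]]
[[9,13],[14,0],[29,19],[39,0]]
[[9,13],[14,3],[29,19],[39,0]]
[[9,13],[14,3],[29,19],[39,0]]
[[9,13],[14,3],[29,19],[39,0]]
[[9,13],[14,17],[29,19],[39,0]]
[[9,13],[14,17],[29,19],[39,0]]
[[9,13],[14,17],[29,19],[39,0]]
[[9,13],[14,19],[39,0]]
[[9,13],[14,19],[39,0]]
[[9,13],[14,19],[39,0]]
[[9,13],[14,19],[39,0]]
[[9,13],[14,19],[39,0]]
[[9,13],[14,19],[39,0]]
[[9,15],[14,19],[39,0]]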